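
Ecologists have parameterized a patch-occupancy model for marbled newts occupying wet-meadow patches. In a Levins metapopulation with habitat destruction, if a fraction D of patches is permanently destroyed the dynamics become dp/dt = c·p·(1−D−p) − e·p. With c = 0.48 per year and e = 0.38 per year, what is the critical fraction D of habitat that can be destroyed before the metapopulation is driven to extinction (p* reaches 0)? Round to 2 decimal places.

0.21

The nontrivial equilibrium is p* = (1−D) − e/c; extinction occurs when this hits zero.
So D_crit = 1 − e/c = 1 − 0.38/0.48 = 1 − 0.7917 = 0.2083.
Note this equals the original equilibrium occupancy — the Levins extinction-debt result.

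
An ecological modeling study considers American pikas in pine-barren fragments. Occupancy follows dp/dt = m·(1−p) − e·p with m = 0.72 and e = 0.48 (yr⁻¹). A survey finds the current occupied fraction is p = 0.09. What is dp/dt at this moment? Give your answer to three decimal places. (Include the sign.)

Colonization term: m·(1−p) = 0.72×0.9100 = 0.65520.
Extinction term: e·p = 0.04320.
dp/dt = 0.65520 − 0.04320 = 0.61200.

0.612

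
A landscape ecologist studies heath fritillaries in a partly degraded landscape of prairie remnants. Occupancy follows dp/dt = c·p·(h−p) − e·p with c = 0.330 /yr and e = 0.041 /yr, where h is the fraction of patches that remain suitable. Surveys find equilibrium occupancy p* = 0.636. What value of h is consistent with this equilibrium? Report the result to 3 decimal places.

At equilibrium c(h−p*) = e, so h = p* + e/c.
h = 0.636 + 0.041/0.330 = 0.636 + 0.1242 = 0.7602.

0.760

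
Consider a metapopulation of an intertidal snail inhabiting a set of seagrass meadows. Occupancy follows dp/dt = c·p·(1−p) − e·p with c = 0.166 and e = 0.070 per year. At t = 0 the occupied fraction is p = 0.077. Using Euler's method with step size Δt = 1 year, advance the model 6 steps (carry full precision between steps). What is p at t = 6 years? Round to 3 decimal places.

Update rule: p ← p + [c·p·(1−p) − e·p]·Δt with Δt = 1.
step 1: Δp = +0.00641, p = 0.08341
step 2: Δp = +0.00685, p = 0.09026
step 3: Δp = +0.00731, p = 0.09757
step 4: Δp = +0.00779, p = 0.10536
step 5: Δp = +0.00827, p = 0.11363
step 6: Δp = +0.00877, p = 0.12240

0.122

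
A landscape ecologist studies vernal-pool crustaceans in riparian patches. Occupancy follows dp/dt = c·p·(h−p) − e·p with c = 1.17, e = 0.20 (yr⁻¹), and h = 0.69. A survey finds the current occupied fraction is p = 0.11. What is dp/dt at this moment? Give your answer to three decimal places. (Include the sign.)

Colonization term: c·p·(h−p) = 1.17×0.11×0.5800 = 0.07465.
Extinction term: e·p = 0.02200.
dp/dt = 0.07465 − 0.02200 = 0.05265.

0.053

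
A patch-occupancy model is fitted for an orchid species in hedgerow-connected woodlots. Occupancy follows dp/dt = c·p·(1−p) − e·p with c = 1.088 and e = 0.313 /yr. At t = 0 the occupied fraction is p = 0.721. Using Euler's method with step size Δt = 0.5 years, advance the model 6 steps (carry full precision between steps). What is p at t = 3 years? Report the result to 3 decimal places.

Update rule: p ← p + [c·p·(1−p) − e·p]·Δt with Δt = 0.5.
t = 0.5: p = 0.72100 + (-0.00341) = 0.71759
t = 1: p = 0.71759 + (-0.00206) = 0.71553
t = 1.5: p = 0.71553 + (-0.00125) = 0.71428
t = 2: p = 0.71428 + (-0.00076) = 0.71352
t = 2.5: p = 0.71352 + (-0.00047) = 0.71305
t = 3: p = 0.71305 + (-0.00029) = 0.71277

0.713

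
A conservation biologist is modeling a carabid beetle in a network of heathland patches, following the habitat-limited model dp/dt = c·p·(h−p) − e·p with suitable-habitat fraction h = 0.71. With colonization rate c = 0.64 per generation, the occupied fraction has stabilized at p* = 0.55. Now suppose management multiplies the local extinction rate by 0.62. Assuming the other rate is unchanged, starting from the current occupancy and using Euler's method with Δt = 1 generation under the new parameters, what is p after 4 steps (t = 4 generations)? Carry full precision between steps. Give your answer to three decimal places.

0.601

Balance c(h−p*) = e gives e = 0.64×(0.71 − 0.55000) = 0.10240.
Starting from p₀ = 0.55000; update p ← p + (dp/dt)·Δt with the new parameters.
t = 1: p = 0.55000 + (+0.02140) = 0.57140
t = 2: p = 0.57140 + (+0.01441) = 0.58581
t = 3: p = 0.58581 + (+0.00937) = 0.59518
t = 4: p = 0.59518 + (+0.00595) = 0.60113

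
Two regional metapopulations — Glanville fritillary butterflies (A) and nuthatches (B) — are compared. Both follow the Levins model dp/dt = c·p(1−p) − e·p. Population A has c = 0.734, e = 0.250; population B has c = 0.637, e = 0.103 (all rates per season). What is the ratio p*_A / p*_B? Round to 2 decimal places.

0.79

A: p*_A = 1 − 0.250/0.734 = 0.6594.
B: p*_B = 1 − 0.103/0.637 = 0.8383.
p*_A / p*_B = 0.6594/0.8383 = 0.7866.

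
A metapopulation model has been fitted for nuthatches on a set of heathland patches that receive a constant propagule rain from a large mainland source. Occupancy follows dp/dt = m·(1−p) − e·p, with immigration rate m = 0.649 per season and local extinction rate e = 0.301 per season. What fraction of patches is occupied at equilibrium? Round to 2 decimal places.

Setting dp/dt = 0: m − m·p* = e·p*, so m = (m+e)·p*.
p* = m/(m+e) = 0.649/(0.649+0.301) = 0.649/0.9500 = 0.6832.

0.68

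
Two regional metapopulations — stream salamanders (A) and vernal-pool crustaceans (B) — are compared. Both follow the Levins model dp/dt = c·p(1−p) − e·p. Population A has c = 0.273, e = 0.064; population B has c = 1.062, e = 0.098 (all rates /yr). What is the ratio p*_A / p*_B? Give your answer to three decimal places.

0.843

A: p*_A = 1 − 0.064/0.273 = 0.7656.
B: p*_B = 1 − 0.098/1.062 = 0.9077.
p*_A / p*_B = 0.7656/0.9077 = 0.8434.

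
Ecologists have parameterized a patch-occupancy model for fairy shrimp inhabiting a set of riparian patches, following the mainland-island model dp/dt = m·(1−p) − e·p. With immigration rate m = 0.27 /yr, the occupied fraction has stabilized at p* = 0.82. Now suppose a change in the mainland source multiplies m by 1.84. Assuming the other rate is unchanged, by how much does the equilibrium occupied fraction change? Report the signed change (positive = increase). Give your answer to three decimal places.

Balance m(1−p*) = e·p* gives e = m(1−p*)/p* = 0.27×0.18000/0.82000 = 0.05927.
New p* = m/(m+e) = 0.49680/(0.49680+0.05927) = 0.89341.
Δp* = 0.89341 − 0.82000 = +0.07341.

0.073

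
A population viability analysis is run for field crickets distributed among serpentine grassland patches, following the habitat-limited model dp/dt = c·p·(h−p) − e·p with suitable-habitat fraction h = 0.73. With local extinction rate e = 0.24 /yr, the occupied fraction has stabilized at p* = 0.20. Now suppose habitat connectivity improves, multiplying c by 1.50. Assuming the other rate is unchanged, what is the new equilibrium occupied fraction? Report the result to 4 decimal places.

0.3767

Balance c(h−p*) = e gives c = e/(0.73 − 0.20000) = 0.24/0.53000 = 0.45283.
New p* = 0.73 − e/c = 0.73 − 0.24000/0.67924 = 0.37666.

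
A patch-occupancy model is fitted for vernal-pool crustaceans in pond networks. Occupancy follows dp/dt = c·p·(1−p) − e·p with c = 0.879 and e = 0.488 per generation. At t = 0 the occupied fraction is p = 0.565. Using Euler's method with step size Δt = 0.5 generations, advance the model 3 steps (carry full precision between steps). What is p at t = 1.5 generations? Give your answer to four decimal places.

0.4983

Update rule: p ← p + [c·p·(1−p) − e·p]·Δt with Δt = 0.5.
step 1: Δp = -0.02984, p = 0.53516
step 2: Δp = -0.02125, p = 0.51391
step 3: Δp = -0.01560, p = 0.49831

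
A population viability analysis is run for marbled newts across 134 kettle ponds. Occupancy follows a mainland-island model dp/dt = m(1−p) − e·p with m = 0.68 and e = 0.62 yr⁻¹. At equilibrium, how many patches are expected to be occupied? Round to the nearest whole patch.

p* = m/(m+e) = 0.68/1.3000 = 0.5231.
Expected occupied patches = N × p* = 134 × 0.5231 = 70.09 ≈ 70.

70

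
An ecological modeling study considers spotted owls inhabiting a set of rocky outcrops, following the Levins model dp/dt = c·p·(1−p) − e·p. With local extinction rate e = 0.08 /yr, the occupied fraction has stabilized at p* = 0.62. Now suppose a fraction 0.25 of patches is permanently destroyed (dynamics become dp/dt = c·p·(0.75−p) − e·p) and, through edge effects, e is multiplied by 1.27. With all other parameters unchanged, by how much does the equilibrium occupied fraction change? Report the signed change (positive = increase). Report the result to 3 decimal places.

Balance c(1−p*) = e gives c = e/(1 − 0.62000) = 0.08/0.38000 = 0.21053.
New p* = 0.75 − e/c = 0.75 − 0.10160/0.21053 = 0.26741.
Δp* = 0.26741 − 0.62000 = -0.35259.

-0.353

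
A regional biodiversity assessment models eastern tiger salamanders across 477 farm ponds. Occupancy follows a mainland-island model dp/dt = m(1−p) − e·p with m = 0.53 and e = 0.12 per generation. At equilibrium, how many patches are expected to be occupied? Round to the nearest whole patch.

389

p* = m/(m+e) = 0.53/0.6500 = 0.8154.
Expected occupied patches = N × p* = 477 × 0.8154 = 388.94 ≈ 389.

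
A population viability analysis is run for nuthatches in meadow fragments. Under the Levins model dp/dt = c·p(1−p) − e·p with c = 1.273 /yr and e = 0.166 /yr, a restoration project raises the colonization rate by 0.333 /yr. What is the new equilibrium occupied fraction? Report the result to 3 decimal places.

0.897

Before: p* = 1 − 0.166/1.273 = 0.8696.
After the change, c = 1.606, e = 0.166, so p* = 1 − 0.166/1.606 = 0.8966.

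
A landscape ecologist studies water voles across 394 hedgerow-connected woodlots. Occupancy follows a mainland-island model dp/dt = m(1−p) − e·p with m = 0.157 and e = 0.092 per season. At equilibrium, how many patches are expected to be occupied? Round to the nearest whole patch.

248

p* = m/(m+e) = 0.157/0.2490 = 0.6305.
Expected occupied patches = N × p* = 394 × 0.6305 = 248.43 ≈ 248.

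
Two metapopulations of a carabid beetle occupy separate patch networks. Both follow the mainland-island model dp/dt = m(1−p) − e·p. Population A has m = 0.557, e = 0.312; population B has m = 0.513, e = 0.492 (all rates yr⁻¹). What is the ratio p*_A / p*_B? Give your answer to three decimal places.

1.256

A: p*_A = m/(m+e) = 0.557/0.8690 = 0.6410.
B: p*_B = 0.513/1.0050 = 0.5104.
p*_A / p*_B = 0.6410/0.5104 = 1.2557.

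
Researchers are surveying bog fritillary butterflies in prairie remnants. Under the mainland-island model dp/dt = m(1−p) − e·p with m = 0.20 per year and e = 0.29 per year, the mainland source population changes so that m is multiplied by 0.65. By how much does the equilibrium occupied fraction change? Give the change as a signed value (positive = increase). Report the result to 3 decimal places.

-0.099

Before: p* = 0.20/(0.20+0.29) = 0.4082.
After: m = 0.13, e = 0.29; p* = 0.13/0.4200 = 0.3095.
Δp* = 0.3095 − 0.4082 = -0.0986.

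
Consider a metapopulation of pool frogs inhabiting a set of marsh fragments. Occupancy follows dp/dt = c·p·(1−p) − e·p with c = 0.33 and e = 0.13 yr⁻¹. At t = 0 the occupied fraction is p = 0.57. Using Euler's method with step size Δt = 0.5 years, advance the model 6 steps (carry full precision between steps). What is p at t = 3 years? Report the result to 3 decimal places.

0.586

Update rule: p ← p + [c·p·(1−p) − e·p]·Δt with Δt = 0.5.
step 1: Δp = +0.00339, p = 0.57339
step 2: Δp = +0.00309, p = 0.57648
step 3: Δp = +0.00281, p = 0.57930
step 4: Δp = +0.00256, p = 0.58185
step 5: Δp = +0.00232, p = 0.58418
step 6: Δp = +0.00211, p = 0.58629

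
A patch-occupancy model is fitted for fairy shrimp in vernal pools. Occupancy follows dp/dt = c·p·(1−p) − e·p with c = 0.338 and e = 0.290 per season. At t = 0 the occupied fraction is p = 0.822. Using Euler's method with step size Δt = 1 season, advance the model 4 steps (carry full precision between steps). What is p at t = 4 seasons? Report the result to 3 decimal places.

0.410

Update rule: p ← p + [c·p·(1−p) − e·p]·Δt with Δt = 1.
  1  |  dp/dt·Δt = -0.188925  |  p_1 = 0.633075
  2  |  dp/dt·Δt = -0.105077  |  p_2 = 0.527998
  3  |  dp/dt·Δt = -0.068884  |  p_3 = 0.459113
  4  |  dp/dt·Δt = -0.049208  |  p_4 = 0.409905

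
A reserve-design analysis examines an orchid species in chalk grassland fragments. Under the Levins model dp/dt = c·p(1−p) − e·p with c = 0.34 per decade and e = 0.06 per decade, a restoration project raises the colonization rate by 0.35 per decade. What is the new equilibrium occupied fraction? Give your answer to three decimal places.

Before: p* = 1 − 0.06/0.34 = 0.8235.
After the change, c = 0.69, e = 0.06, so p* = 1 − 0.06/0.69 = 0.9130.

0.913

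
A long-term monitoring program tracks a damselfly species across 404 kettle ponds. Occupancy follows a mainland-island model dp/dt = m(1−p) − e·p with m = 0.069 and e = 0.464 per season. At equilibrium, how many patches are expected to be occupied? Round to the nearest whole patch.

p* = m/(m+e) = 0.069/0.5330 = 0.1295.
Expected occupied patches = N × p* = 404 × 0.1295 = 52.30 ≈ 52.

52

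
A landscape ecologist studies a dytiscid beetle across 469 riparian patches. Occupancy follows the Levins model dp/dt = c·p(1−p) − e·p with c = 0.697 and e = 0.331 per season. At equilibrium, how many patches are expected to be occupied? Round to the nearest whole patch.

p* = 1 − e/c = 1 − 0.331/0.697 = 0.5251.
Expected occupied patches = N × p* = 469 × 0.5251 = 246.28 ≈ 246.

246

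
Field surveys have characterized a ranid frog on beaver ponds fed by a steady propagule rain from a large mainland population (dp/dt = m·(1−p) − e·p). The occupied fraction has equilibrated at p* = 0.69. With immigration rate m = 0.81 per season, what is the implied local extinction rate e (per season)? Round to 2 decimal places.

At equilibrium m(1−p*) = e·p*, so e = m(1−p*)/p*.
e = 0.81 × 0.3100 / 0.69 = 0.3639.

0.36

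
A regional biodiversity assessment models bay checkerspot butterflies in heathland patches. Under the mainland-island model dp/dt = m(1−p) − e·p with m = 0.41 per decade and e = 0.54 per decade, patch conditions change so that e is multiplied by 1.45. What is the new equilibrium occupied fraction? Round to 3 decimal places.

0.344

Before: p* = 0.41/(0.41+0.54) = 0.4316.
After: m = 0.41, e = 0.783; p* = 0.41/1.1930 = 0.3437.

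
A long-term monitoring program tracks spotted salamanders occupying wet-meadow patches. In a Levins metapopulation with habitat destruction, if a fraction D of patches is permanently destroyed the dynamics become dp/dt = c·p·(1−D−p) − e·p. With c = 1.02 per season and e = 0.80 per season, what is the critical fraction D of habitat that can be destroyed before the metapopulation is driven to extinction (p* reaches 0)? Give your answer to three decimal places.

0.216

The nontrivial equilibrium is p* = (1−D) − e/c; extinction occurs when this hits zero.
So D_crit = 1 − e/c = 1 − 0.80/1.02 = 1 − 0.7843 = 0.2157.
Note this equals the original equilibrium occupancy — the Levins extinction-debt result.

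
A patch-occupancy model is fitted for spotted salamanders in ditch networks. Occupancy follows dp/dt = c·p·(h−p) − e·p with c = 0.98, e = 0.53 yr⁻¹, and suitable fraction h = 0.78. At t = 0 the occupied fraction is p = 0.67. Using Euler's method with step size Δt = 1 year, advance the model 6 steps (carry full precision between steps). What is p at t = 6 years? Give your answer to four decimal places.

Update rule: p ← p + [c·p·(h−p) − e·p]·Δt with Δt = 1.
step 1: Δp = -0.28287, p = 0.38713
step 2: Δp = -0.05613, p = 0.33100
step 3: Δp = -0.02978, p = 0.30122
step 4: Δp = -0.01831, p = 0.28290
step 5: Δp = -0.01212, p = 0.27078
step 6: Δp = -0.00839, p = 0.26240

0.2624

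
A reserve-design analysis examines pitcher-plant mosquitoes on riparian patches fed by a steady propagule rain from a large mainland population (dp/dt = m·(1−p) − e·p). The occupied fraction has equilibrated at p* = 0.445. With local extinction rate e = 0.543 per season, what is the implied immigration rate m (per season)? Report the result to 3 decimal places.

0.435

At equilibrium m(1−p*) = e·p*, so m = e·p*/(1−p*).
m = 0.543 × 0.445 / 0.5550 = 0.2416/0.5550 = 0.4354.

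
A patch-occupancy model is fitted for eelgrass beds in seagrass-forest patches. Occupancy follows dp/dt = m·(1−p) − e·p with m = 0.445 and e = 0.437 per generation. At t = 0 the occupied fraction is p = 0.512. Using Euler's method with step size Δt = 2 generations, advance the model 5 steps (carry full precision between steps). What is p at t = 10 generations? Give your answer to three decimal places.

Update rule: p ← p + [m·(1−p) − e·p]·Δt with Δt = 2.
p: 0.51200 → 0.49883  (Δp = -0.01317)
p: 0.49883 → 0.50889  (Δp = +0.01006)
p: 0.50889 → 0.50121  (Δp = -0.00769)
p: 0.50121 → 0.50708  (Δp = +0.00587)
p: 0.50708 → 0.50259  (Δp = -0.00449)

0.503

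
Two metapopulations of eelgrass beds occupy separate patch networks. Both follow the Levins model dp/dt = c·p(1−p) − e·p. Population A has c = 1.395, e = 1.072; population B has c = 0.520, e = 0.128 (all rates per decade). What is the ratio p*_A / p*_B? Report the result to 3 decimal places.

0.307

A: p*_A = 1 − 1.072/1.395 = 0.2315.
B: p*_B = 1 − 0.128/0.520 = 0.7538.
p*_A / p*_B = 0.2315/0.7538 = 0.3071.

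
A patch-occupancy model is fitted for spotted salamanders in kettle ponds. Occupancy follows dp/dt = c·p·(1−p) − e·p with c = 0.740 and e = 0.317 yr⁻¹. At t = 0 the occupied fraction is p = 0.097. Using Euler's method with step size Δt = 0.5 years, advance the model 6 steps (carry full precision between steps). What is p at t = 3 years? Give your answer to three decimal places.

Update rule: p ← p + [c·p·(1−p) − e·p]·Δt with Δt = 0.5.
  1  |  dp/dt·Δt = +0.017034  |  p_1 = 0.114034
  2  |  dp/dt·Δt = +0.019307  |  p_2 = 0.133341
  3  |  dp/dt·Δt = +0.021623  |  p_3 = 0.154964
  4  |  dp/dt·Δt = +0.023890  |  p_4 = 0.178854
  5  |  dp/dt·Δt = +0.025992  |  p_5 = 0.204846
  6  |  dp/dt·Δt = +0.027799  |  p_6 = 0.232645

0.233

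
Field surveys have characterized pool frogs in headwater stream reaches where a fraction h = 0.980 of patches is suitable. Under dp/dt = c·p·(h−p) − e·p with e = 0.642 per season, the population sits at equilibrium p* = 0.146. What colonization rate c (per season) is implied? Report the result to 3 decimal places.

At equilibrium c(h−p*) = e, so c = e/(h−p*).
c = 0.642/(0.980 − 0.146) = 0.642/0.8340 = 0.7698.

0.770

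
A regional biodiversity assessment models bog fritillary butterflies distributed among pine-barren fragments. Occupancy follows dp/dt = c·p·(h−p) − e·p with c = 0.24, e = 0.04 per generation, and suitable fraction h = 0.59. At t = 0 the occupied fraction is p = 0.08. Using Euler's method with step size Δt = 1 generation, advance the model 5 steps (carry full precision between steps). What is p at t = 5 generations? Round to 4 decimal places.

0.1170

Update rule: p ← p + [c·p·(h−p) − e·p]·Δt with Δt = 1.
p: 0.08000 → 0.08659  (Δp = +0.00659)
p: 0.08659 → 0.09359  (Δp = +0.00700)
p: 0.09359 → 0.10100  (Δp = +0.00741)
p: 0.10100 → 0.10881  (Δp = +0.00781)
p: 0.10881 → 0.11702  (Δp = +0.00821)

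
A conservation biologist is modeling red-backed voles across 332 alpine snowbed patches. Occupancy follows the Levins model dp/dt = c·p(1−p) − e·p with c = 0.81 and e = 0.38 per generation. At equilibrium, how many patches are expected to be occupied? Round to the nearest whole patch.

176

p* = 1 − e/c = 1 − 0.38/0.81 = 0.5309.
Expected occupied patches = N × p* = 332 × 0.5309 = 176.25 ≈ 176.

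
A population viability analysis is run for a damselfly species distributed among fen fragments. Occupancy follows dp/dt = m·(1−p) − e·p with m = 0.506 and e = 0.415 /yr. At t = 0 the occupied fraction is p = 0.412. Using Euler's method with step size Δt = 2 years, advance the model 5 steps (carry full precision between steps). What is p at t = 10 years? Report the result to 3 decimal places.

Update rule: p ← p + [m·(1−p) − e·p]·Δt with Δt = 2.
p: 0.41200 → 0.66510  (Δp = +0.25310)
p: 0.66510 → 0.45199  (Δp = -0.21311)
p: 0.45199 → 0.63143  (Δp = +0.17944)
p: 0.63143 → 0.48034  (Δp = -0.15109)
p: 0.48034 → 0.60755  (Δp = +0.12721)

0.608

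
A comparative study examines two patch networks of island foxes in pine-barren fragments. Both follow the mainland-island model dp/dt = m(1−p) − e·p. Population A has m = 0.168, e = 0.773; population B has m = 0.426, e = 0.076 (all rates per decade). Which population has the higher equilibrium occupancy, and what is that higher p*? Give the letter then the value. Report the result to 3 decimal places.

A: p*_A = m/(m+e) = 0.168/0.9410 = 0.1785.
B: p*_B = 0.426/0.5020 = 0.8486.
B is higher at 0.8486.

B, 0.849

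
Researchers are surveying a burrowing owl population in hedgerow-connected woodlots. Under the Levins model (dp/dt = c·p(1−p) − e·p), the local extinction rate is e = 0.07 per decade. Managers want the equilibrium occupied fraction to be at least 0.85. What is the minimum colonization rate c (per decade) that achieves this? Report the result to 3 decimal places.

0.467

p* = 1 − e/c ≥ 0.85 requires e/c ≤ 0.1500, i.e. c ≥ e/0.1500.
c_min = 0.07/0.1500 = 0.4667.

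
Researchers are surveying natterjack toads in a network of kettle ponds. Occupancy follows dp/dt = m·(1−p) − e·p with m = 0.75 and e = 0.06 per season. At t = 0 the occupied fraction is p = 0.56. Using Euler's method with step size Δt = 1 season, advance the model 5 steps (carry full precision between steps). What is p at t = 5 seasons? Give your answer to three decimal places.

Update rule: p ← p + [m·(1−p) − e·p]·Δt with Δt = 1.
  1  |  dp/dt·Δt = +0.296400  |  p_1 = 0.856400
  2  |  dp/dt·Δt = +0.056316  |  p_2 = 0.912716
  3  |  dp/dt·Δt = +0.010700  |  p_3 = 0.923416
  4  |  dp/dt·Δt = +0.002033  |  p_4 = 0.925449
  5  |  dp/dt·Δt = +0.000386  |  p_5 = 0.925835

0.926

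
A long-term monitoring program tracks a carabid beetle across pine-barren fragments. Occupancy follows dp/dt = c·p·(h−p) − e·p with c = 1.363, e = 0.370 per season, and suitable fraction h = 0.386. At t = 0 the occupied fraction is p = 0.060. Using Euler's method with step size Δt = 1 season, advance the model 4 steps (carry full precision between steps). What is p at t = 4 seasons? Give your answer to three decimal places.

0.077

Update rule: p ← p + [c·p·(h−p) − e·p]·Δt with Δt = 1.
t = 1: p = 0.06000 + (+0.00446) = 0.06446
t = 2: p = 0.06446 + (+0.00440) = 0.06886
t = 3: p = 0.06886 + (+0.00429) = 0.07315
t = 4: p = 0.07315 + (+0.00413) = 0.07727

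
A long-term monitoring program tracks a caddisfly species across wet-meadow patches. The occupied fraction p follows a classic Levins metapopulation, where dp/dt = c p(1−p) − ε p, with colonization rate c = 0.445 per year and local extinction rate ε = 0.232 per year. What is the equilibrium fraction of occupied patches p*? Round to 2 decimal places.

0.48

At equilibrium, colonization balances extinction: c·p*·(1−p*) = ε·p*.
So p* = 1 − ε/c = 1 − 0.232/0.445 = 1 − 0.5213 = 0.4787.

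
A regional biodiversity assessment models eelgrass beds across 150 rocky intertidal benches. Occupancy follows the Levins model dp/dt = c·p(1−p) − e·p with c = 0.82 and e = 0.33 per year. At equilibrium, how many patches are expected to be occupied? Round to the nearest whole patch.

p* = 1 − e/c = 1 − 0.33/0.82 = 0.5976.
Expected occupied patches = N × p* = 150 × 0.5976 = 89.63 ≈ 90.

90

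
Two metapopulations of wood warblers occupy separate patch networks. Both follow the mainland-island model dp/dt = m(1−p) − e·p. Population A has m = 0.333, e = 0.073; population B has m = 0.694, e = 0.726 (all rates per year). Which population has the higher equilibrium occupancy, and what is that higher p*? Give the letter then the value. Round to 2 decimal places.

A, 0.82

A: p*_A = m/(m+e) = 0.333/0.4060 = 0.8202.
B: p*_B = 0.694/1.4200 = 0.4887.
A is higher at 0.8202.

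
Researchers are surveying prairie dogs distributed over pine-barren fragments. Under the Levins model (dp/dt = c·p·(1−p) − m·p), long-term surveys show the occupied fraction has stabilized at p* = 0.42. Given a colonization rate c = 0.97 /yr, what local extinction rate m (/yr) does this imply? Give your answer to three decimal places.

0.563

At equilibrium c(1−p*) = m.
m = 0.97 × (1 − 0.42) = 0.97 × 0.5800 = 0.5626.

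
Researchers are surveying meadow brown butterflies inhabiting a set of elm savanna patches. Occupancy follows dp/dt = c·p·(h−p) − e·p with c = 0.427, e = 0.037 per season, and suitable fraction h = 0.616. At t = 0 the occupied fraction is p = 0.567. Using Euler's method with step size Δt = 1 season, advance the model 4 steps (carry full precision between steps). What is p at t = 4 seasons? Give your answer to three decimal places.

Update rule: p ← p + [c·p·(h−p) − e·p]·Δt with Δt = 1.
p: 0.56700 → 0.55788  (Δp = -0.00912)
p: 0.55788 → 0.55109  (Δp = -0.00680)
p: 0.55109 → 0.54597  (Δp = -0.00512)
p: 0.54597 → 0.54210  (Δp = -0.00388)

0.542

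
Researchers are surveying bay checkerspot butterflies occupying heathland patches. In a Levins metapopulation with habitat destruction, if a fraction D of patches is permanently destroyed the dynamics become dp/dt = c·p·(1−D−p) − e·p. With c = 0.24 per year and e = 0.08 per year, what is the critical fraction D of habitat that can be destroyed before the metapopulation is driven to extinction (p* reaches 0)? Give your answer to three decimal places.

The nontrivial equilibrium is p* = (1−D) − e/c; extinction occurs when this hits zero.
So D_crit = 1 − e/c = 1 − 0.08/0.24 = 1 − 0.3333 = 0.6667.
Note this equals the original equilibrium occupancy — the Levins extinction-debt result.

0.667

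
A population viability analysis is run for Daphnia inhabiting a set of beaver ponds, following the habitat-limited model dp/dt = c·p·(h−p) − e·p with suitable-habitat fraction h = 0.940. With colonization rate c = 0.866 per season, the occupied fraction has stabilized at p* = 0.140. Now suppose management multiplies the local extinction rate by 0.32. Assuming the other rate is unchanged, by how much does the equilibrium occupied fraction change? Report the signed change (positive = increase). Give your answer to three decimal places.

Balance c(h−p*) = e gives e = 0.866×(0.94 − 0.14000) = 0.69280.
New p* = 0.94 − e/c = 0.94 − 0.22170/0.86600 = 0.68400.
Δp* = 0.68400 − 0.14000 = +0.54400.

0.544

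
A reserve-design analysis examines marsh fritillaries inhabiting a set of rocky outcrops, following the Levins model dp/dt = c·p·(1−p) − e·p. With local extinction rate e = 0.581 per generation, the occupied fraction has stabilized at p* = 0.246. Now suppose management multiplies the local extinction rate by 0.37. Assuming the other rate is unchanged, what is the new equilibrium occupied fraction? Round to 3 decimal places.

0.721

Balance c(1−p*) = e gives c = e/(1 − 0.24600) = 0.581/0.75400 = 0.77056.
New p* = 1 − e/c = 1 − 0.21497/0.77056 = 0.72102.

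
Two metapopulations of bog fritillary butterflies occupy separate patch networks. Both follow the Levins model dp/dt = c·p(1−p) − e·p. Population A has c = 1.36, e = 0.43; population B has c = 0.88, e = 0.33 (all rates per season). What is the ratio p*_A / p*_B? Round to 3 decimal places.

A: p*_A = 1 − 0.43/1.36 = 0.6838.
B: p*_B = 1 − 0.33/0.88 = 0.6250.
p*_A / p*_B = 0.6838/0.6250 = 1.0941.

1.094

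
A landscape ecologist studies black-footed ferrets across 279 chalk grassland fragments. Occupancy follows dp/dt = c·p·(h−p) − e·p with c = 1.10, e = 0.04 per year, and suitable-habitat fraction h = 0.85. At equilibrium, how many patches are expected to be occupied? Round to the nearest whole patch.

p* = h − e/c = 0.85 − 0.0364 = 0.8136.
Expected occupied patches = N × p* = 279 × 0.8136 = 227.00 ≈ 227.

227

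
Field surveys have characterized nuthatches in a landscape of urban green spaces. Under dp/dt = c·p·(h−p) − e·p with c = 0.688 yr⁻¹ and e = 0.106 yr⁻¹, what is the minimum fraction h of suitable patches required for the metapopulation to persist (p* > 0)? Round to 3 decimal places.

0.154

p* = h − e/c is positive only when h > e/c.
h_min = e/c = 0.106/0.688 = 0.1541.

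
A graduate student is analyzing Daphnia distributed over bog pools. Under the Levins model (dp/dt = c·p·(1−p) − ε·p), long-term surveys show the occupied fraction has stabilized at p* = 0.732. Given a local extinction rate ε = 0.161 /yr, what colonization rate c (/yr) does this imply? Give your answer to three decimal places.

At equilibrium c(1−p*) = ε, so c = ε/(1−p*).
c = 0.161/(1 − 0.732) = 0.161/0.2680 = 0.6007.

0.601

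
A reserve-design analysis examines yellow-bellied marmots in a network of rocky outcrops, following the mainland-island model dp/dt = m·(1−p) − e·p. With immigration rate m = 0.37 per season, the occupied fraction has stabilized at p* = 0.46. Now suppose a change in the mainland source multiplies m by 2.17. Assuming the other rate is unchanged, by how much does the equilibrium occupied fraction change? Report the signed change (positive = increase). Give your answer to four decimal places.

0.1889

Balance m(1−p*) = e·p* gives e = m(1−p*)/p* = 0.37×0.54000/0.46000 = 0.43435.
New p* = m/(m+e) = 0.80290/(0.80290+0.43435) = 0.64894.
Δp* = 0.64894 − 0.46000 = +0.18894.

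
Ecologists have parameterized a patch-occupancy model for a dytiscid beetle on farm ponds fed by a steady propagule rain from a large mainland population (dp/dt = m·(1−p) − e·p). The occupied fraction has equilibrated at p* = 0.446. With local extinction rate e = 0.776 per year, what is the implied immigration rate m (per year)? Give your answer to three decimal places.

0.625

At equilibrium m(1−p*) = e·p*, so m = e·p*/(1−p*).
m = 0.776 × 0.446 / 0.5540 = 0.3461/0.5540 = 0.6247.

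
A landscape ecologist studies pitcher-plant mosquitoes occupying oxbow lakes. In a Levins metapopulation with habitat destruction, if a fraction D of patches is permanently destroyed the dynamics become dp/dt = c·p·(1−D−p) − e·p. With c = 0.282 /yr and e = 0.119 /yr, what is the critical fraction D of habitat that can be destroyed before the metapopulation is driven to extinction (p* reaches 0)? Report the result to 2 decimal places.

The nontrivial equilibrium is p* = (1−D) − e/c; extinction occurs when this hits zero.
So D_crit = 1 − e/c = 1 − 0.119/0.282 = 1 − 0.4220 = 0.5780.
Note this equals the original equilibrium occupancy — the Levins extinction-debt result.

0.58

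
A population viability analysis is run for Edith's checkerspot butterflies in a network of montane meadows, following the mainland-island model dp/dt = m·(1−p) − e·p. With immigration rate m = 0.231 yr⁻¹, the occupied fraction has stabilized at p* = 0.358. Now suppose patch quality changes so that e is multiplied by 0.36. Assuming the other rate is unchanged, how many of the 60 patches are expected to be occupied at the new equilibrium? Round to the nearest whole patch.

Balance m(1−p*) = e·p* gives e = m(1−p*)/p* = 0.231×0.64200/0.35800 = 0.41425.
New p* = m/(m+e) = 0.23100/(0.23100+0.14913) = 0.60769.
Expected occupied = 60 × 0.60769 = 36.46 ≈ 36.

36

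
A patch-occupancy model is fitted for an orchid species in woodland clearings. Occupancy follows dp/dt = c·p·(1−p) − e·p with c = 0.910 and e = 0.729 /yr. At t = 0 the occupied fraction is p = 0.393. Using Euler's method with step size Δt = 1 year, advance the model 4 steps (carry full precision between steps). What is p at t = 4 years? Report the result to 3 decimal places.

0.248

Update rule: p ← p + [c·p·(1−p) − e·p]·Δt with Δt = 1.
p: 0.39300 → 0.32358  (Δp = -0.06942)
p: 0.32358 → 0.28687  (Δp = -0.03671)
p: 0.28687 → 0.26391  (Δp = -0.02296)
p: 0.26391 → 0.24829  (Δp = -0.01561)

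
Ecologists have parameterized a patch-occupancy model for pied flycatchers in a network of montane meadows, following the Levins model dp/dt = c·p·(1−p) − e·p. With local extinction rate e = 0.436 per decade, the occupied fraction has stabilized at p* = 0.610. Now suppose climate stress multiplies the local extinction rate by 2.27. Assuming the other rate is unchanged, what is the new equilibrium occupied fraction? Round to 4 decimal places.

Balance c(1−p*) = e gives c = e/(1 − 0.61000) = 0.436/0.39000 = 1.11795.
New p* = 1 − e/c = 1 − 0.98972/1.11795 = 0.11470.

0.1147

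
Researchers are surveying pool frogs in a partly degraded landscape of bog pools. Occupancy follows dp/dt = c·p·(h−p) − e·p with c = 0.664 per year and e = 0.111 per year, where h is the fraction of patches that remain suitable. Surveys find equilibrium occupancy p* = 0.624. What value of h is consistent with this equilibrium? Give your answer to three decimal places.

0.791

At equilibrium c(h−p*) = e, so h = p* + e/c.
h = 0.624 + 0.111/0.664 = 0.624 + 0.1672 = 0.7912.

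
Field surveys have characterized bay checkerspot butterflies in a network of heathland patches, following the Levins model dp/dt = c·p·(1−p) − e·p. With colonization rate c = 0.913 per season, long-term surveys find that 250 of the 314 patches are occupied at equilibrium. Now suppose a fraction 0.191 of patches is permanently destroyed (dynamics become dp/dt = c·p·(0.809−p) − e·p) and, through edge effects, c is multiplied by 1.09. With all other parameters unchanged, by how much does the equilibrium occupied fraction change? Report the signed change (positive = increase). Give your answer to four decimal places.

-0.1742

Observed p* = 250/314 = 0.79618.
Balance c(1−p*) = e gives e = 0.913×(1 − 0.79618) = 0.18609.
New p* = 0.809 − e/c = 0.809 − 0.18609/0.99517 = 0.62201.
Δp* = 0.62201 − 0.79618 = -0.17417.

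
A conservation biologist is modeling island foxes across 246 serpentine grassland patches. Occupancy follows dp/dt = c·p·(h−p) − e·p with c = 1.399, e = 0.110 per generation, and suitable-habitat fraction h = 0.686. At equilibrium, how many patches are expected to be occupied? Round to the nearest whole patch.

p* = h − e/c = 0.686 − 0.0786 = 0.6074.
Expected occupied patches = N × p* = 246 × 0.6074 = 149.41 ≈ 149.

149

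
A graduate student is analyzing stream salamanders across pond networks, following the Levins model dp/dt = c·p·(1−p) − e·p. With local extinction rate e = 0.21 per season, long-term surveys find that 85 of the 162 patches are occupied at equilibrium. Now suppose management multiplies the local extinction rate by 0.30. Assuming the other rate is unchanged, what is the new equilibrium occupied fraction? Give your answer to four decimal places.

Observed p* = 85/162 = 0.52469.
Balance c(1−p*) = e gives c = e/(1 − 0.52469) = 0.21/0.47531 = 0.44182.
New p* = 1 − e/c = 1 − 0.06300/0.44182 = 0.85741.

0.8574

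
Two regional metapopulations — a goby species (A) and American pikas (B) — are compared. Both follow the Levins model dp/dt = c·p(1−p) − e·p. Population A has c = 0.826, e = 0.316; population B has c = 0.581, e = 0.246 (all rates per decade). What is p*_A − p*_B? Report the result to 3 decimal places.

0.041

A: p*_A = 1 − 0.316/0.826 = 0.6174.
B: p*_B = 1 − 0.246/0.581 = 0.5766.
p*_A − p*_B = 0.6174 − 0.5766 = 0.0408.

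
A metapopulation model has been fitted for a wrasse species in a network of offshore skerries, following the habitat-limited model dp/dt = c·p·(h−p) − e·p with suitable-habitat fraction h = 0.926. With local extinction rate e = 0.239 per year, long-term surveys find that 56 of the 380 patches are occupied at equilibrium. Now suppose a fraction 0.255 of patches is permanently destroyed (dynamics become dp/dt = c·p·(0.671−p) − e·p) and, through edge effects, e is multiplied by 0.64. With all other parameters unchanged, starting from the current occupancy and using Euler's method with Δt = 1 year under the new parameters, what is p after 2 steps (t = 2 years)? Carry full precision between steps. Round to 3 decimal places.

0.150

Observed p* = 56/380 = 0.14737.
Balance c(h−p*) = e gives c = e/(0.926 − 0.14737) = 0.239/0.77863 = 0.30695.
Starting from p₀ = 0.14737; update p ← p + (dp/dt)·Δt with the new parameters.
p: 0.14737 → 0.14851  (Δp = +0.00114)
p: 0.14851 → 0.14961  (Δp = +0.00110)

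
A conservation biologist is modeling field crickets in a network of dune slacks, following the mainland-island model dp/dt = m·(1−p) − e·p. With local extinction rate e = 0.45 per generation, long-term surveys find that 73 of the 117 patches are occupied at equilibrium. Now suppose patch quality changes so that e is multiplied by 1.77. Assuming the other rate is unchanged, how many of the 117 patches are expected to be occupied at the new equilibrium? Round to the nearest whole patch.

Observed p* = 73/117 = 0.62393.
Balance m(1−p*) = e·p* gives m = e·p*/(1−p*) = 0.45×0.62393/0.37607 = 0.74659.
New p* = m/(m+e) = 0.74659/(0.74659+0.79650) = 0.48383.
Expected occupied = 117 × 0.48383 = 56.61 ≈ 57.

57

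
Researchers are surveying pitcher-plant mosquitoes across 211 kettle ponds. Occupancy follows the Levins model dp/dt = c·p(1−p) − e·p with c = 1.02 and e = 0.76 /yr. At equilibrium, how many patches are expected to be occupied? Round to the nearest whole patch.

p* = 1 − e/c = 1 − 0.76/1.02 = 0.2549.
Expected occupied patches = N × p* = 211 × 0.2549 = 53.78 ≈ 54.

54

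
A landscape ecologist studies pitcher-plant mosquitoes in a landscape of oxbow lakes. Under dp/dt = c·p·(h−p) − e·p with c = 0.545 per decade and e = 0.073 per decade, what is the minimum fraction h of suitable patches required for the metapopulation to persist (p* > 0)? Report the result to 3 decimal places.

p* = h − e/c is positive only when h > e/c.
h_min = e/c = 0.073/0.545 = 0.1339.

0.134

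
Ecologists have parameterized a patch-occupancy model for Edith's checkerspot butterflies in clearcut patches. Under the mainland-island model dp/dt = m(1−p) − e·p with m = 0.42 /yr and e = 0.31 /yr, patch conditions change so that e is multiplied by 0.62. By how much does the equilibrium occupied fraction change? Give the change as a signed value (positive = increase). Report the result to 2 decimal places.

Before: p* = 0.42/(0.42+0.31) = 0.5753.
After: m = 0.42, e = 0.1922; p* = 0.42/0.6122 = 0.6861.
Δp* = 0.6861 − 0.5753 = +0.1107.

0.11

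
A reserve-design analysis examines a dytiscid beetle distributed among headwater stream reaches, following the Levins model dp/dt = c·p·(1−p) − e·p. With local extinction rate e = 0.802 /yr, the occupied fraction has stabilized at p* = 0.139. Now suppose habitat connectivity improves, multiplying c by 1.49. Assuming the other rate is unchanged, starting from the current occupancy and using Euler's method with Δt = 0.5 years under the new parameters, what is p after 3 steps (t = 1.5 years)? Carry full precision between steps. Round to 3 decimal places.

0.227

Balance c(1−p*) = e gives c = e/(1 − 0.13900) = 0.802/0.86100 = 0.93148.
Starting from p₀ = 0.13900; update p ← p + (dp/dt)·Δt with the new parameters.
step 1: Δp = +0.02731, p = 0.16631
step 2: Δp = +0.02953, p = 0.19584
step 3: Δp = +0.03076, p = 0.22659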